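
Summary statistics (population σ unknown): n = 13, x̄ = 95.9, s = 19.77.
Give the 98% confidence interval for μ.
(81.20, 110.60)

t-interval (σ unknown):
df = n - 1 = 12
t* = 2.681 for 98% confidence

Margin of error = t* · s/√n = 2.681 · 19.77/√13 = 14.70

CI: (81.20, 110.60)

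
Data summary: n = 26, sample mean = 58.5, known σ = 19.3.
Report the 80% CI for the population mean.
(53.65, 63.35)

z-interval (σ known):
z* = 1.282 for 80% confidence

Margin of error = z* · σ/√n = 1.282 · 19.3/√26 = 4.85

CI: (58.5 - 4.85, 58.5 + 4.85) = (53.65, 63.35)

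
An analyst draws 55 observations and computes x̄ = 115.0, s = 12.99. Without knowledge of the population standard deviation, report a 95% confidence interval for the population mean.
(111.49, 118.51)

t-interval (σ unknown):
df = n - 1 = 54
t* = 2.005 for 95% confidence

Margin of error = t* · s/√n = 2.005 · 12.99/√55 = 3.51

CI: (111.49, 118.51)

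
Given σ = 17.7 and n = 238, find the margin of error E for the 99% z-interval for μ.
Margin of error = 2.96

Margin of error = z* · σ/√n
= 2.576 · 17.7/√238
= 2.576 · 17.7/15.4272
= 2.96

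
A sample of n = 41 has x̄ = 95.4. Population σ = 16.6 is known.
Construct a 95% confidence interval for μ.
(90.32, 100.48)

z-interval (σ known):
z* = 1.960 for 95% confidence

Margin of error = z* · σ/√n = 1.960 · 16.6/√41 = 5.08

CI: (95.4 - 5.08, 95.4 + 5.08) = (90.32, 100.48)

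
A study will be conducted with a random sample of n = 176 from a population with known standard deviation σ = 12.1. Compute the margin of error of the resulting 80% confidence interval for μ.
Margin of error = 1.17

Margin of error = z* · σ/√n
= 1.282 · 12.1/√176
= 1.282 · 12.1/13.2665
= 1.17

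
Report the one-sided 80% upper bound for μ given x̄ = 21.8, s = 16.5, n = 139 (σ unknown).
μ ≤ 22.98

Upper bound (one-sided):
t* = 0.844 (one-sided for 80%)
Upper bound = x̄ + t* · s/√n = 21.8 + 0.844 · 16.5/√139 = 22.98

We are 80% confident that μ ≤ 22.98.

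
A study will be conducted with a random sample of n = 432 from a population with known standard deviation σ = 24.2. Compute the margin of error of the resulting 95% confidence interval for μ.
Margin of error = 2.28

Margin of error = z* · σ/√n
= 1.960 · 24.2/√432
= 1.960 · 24.2/20.7846
= 2.28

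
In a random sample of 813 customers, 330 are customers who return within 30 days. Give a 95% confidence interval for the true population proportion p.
(0.372, 0.440)

Proportion CI:
p̂ = 330/813 = 0.40590
SE = √(p̂(1-p̂)/n) = √(0.40590 · 0.59410 / 813) = 0.01722

z* = 1.960
Margin = z* · SE = 1.960 · 0.01722 = 0.0338

CI: 0.40590 ± 0.0338 = (0.372, 0.440)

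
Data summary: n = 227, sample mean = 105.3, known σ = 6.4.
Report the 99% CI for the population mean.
(104.21, 106.39)

z-interval (σ known):
z* = 2.576 for 99% confidence

Margin of error = z* · σ/√n = 2.576 · 6.4/√227 = 1.09

CI: (105.3 - 1.09, 105.3 + 1.09) = (104.21, 106.39)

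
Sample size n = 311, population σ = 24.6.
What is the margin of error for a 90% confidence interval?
Margin of error = 2.29

Margin of error = z* · σ/√n
= 1.645 · 24.6/√311
= 1.645 · 24.6/17.6352
= 2.29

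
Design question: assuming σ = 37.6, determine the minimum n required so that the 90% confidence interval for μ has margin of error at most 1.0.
n ≥ 3826

For margin E ≤ 1.0:
n ≥ (z* · σ / E)²
n ≥ (1.645 · 37.6 / 1.0)²
n ≥ 3825.67

Minimum n = 3826 (rounding up)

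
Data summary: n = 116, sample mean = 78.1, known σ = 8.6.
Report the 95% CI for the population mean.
(76.53, 79.67)

z-interval (σ known):
z* = 1.960 for 95% confidence

Margin of error = z* · σ/√n = 1.960 · 8.6/√116 = 1.57

CI: (78.1 - 1.57, 78.1 + 1.57) = (76.53, 79.67)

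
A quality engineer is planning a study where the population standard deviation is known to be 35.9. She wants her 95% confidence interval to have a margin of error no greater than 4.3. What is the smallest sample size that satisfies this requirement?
n ≥ 268

For margin E ≤ 4.3:
n ≥ (z* · σ / E)²
n ≥ (1.960 · 35.9 / 4.3)²
n ≥ 267.77

Minimum n = 268 (rounding up)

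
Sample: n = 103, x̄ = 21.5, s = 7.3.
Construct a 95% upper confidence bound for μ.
μ ≤ 22.69

Upper bound (one-sided):
t* = 1.660 (one-sided for 95%)
Upper bound = x̄ + t* · s/√n = 21.5 + 1.660 · 7.3/√103 = 22.69

We are 95% confident that μ ≤ 22.69.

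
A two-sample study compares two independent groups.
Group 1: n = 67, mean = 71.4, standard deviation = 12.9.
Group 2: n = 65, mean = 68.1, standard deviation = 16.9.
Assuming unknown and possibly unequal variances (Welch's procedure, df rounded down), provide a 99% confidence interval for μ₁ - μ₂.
(-3.57, 10.17)

Difference: x̄₁ - x̄₂ = 3.30
SE = √(s₁²/n₁ + s₂²/n₂) = √(12.9²/67 + 16.9²/65) = 2.6225
df = 119.71 → 119 (Welch–Satterthwaite, rounded down)
t* = 2.618

CI: 3.30 ± 2.618 · 2.6225 = 3.30 ± 6.87 = (-3.57, 10.17)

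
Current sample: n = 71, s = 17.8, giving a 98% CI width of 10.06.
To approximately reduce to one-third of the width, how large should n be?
n ≈ 639

CI width ∝ 1/√n
To reduce width by factor 3, need √n to grow by 3 → need 3² = 9 times as many samples.

Current: n = 71, width = 10.06
New: n = 639, width ≈ 3.28

Width reduced by factor of 10.06/3.28 = 3.07.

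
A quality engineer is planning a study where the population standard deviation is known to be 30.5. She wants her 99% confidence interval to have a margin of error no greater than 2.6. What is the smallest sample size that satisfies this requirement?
n ≥ 914

For margin E ≤ 2.6:
n ≥ (z* · σ / E)²
n ≥ (2.576 · 30.5 / 2.6)²
n ≥ 913.16

Minimum n = 914 (rounding up)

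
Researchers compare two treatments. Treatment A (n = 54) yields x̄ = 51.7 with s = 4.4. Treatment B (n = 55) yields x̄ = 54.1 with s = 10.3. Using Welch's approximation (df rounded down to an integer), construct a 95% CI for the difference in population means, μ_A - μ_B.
(-5.41, 0.61)

Difference: x̄₁ - x̄₂ = -2.40
SE = √(s₁²/n₁ + s₂²/n₂) = √(4.4²/54 + 10.3²/55) = 1.5124
df = 73.36 → 73 (Welch–Satterthwaite, rounded down)
t* = 1.993

CI: -2.40 ± 1.993 · 1.5124 = -2.40 ± 3.01 = (-5.41, 0.61)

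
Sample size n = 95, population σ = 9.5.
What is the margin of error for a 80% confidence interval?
Margin of error = 1.25

Margin of error = z* · σ/√n
= 1.282 · 9.5/√95
= 1.282 · 9.5/9.7468
= 1.25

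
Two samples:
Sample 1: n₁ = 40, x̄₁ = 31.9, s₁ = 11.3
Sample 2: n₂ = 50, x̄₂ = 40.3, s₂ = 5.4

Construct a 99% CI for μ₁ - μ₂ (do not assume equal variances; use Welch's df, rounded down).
(-13.59, -3.21)

Difference: x̄₁ - x̄₂ = -8.40
SE = √(s₁²/n₁ + s₂²/n₂) = √(11.3²/40 + 5.4²/50) = 1.9431
df = 53.14 → 53 (Welch–Satterthwaite, rounded down)
t* = 2.672

CI: -8.40 ± 2.672 · 1.9431 = -8.40 ± 5.19 = (-13.59, -3.21)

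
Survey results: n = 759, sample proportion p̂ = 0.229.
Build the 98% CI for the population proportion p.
(0.194, 0.264)

Proportion CI:
SE = √(p̂(1-p̂)/n) = √(0.229 · 0.771 / 759) = 0.01525

z* = 2.326
Margin = z* · SE = 2.326 · 0.01525 = 0.0355

CI: 0.229 ± 0.0355 = (0.194, 0.264)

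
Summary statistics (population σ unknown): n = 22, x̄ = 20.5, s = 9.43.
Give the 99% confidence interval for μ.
(14.81, 26.19)

t-interval (σ unknown):
df = n - 1 = 21
t* = 2.831 for 99% confidence

Margin of error = t* · s/√n = 2.831 · 9.43/√22 = 5.69

CI: (14.81, 26.19)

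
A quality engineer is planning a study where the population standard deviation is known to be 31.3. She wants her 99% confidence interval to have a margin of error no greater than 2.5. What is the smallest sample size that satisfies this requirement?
n ≥ 1041

For margin E ≤ 2.5:
n ≥ (z* · σ / E)²
n ≥ (2.576 · 31.3 / 2.5)²
n ≥ 1040.16

Minimum n = 1041 (rounding up)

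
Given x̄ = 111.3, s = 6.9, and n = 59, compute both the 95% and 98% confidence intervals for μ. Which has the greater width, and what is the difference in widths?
98% CI is wider by 0.70

df = 58
95% CI: t* = 2.002, (109.50, 113.10), width = 2 · t* · s/√n = 3.60
98% CI: t* = 2.392, (109.15, 113.45), width = 2 · t* · s/√n = 4.30

The 98% CI is wider by 4.30 - 3.60 = 0.70.
Higher confidence requires a wider interval.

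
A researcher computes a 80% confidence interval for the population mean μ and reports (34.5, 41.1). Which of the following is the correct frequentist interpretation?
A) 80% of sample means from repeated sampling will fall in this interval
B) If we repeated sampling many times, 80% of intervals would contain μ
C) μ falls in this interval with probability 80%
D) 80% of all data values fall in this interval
B

A) Wrong — coverage applies to intervals containing μ, not to future x̄ values.
B) Correct — this is the frequentist long-run coverage interpretation.
C) Wrong — μ is fixed; the randomness lives in the interval, not in μ.
D) Wrong — a CI is about the parameter μ, not individual data values.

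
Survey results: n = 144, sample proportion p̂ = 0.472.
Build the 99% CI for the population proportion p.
(0.365, 0.579)

Proportion CI:
SE = √(p̂(1-p̂)/n) = √(0.472 · 0.528 / 144) = 0.04160

z* = 2.576
Margin = z* · SE = 2.576 · 0.04160 = 0.1072

CI: 0.472 ± 0.1072 = (0.365, 0.579)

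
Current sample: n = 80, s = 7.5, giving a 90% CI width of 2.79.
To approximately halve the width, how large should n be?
n ≈ 320

CI width ∝ 1/√n
To reduce width by factor 2, need √n to grow by 2 → need 2² = 4 times as many samples.

Current: n = 80, width = 2.79
New: n = 320, width ≈ 1.38

Width reduced by factor of 2.79/1.38 = 2.02.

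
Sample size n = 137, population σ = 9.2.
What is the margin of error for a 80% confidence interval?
Margin of error = 1.01

Margin of error = z* · σ/√n
= 1.282 · 9.2/√137
= 1.282 · 9.2/11.7047
= 1.01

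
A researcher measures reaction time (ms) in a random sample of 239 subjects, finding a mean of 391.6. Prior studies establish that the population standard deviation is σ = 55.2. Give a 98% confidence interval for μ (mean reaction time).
(383.29, 399.91)

z-interval (σ known):
z* = 2.326 for 98% confidence

Margin of error = z* · σ/√n = 2.326 · 55.2/√239 = 8.31

CI: (391.6 - 8.31, 391.6 + 8.31) = (383.29, 399.91)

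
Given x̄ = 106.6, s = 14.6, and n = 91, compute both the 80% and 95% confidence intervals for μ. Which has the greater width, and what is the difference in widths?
95% CI is wider by 2.13

df = 90
80% CI: t* = 1.291, (104.62, 108.58), width = 2 · t* · s/√n = 3.95
95% CI: t* = 1.987, (103.56, 109.64), width = 2 · t* · s/√n = 6.08

The 95% CI is wider by 6.08 - 3.95 = 2.13.
Higher confidence requires a wider interval.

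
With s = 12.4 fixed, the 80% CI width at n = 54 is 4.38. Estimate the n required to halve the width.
n ≈ 216

CI width ∝ 1/√n
To reduce width by factor 2, need √n to grow by 2 → need 2² = 4 times as many samples.

Current: n = 54, width = 4.38
New: n = 216, width ≈ 2.17

Width reduced by factor of 4.38/2.17 = 2.02.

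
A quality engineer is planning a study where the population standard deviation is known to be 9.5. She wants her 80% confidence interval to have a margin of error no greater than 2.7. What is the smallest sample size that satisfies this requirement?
n ≥ 21

For margin E ≤ 2.7:
n ≥ (z* · σ / E)²
n ≥ (1.282 · 9.5 / 2.7)²
n ≥ 20.35

Minimum n = 21 (rounding up)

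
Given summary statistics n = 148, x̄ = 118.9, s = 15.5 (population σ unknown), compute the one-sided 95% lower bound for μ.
μ ≥ 116.79

Lower bound (one-sided):
t* = 1.655 (one-sided for 95%)
Lower bound = x̄ - t* · s/√n = 118.9 - 1.655 · 15.5/√148 = 116.79

We are 95% confident that μ ≥ 116.79.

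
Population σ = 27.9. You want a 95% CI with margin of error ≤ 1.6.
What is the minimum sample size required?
n ≥ 1169

For margin E ≤ 1.6:
n ≥ (z* · σ / E)²
n ≥ (1.960 · 27.9 / 1.6)²
n ≥ 1168.10

Minimum n = 1169 (rounding up)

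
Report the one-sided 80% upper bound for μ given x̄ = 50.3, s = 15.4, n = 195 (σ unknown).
μ ≤ 51.23

Upper bound (one-sided):
t* = 0.843 (one-sided for 80%)
Upper bound = x̄ + t* · s/√n = 50.3 + 0.843 · 15.4/√195 = 51.23

We are 80% confident that μ ≤ 51.23.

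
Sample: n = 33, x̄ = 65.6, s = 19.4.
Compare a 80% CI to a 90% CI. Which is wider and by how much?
90% CI is wider by 2.60

df = 32
80% CI: t* = 1.309, (61.18, 70.02), width = 2 · t* · s/√n = 8.84
90% CI: t* = 1.694, (59.88, 71.32), width = 2 · t* · s/√n = 11.44

The 90% CI is wider by 11.44 - 8.84 = 2.60.
Higher confidence requires a wider interval.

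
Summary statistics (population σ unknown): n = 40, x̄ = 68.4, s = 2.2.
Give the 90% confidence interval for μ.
(67.81, 68.99)

t-interval (σ unknown):
df = n - 1 = 39
t* = 1.685 for 90% confidence

Margin of error = t* · s/√n = 1.685 · 2.2/√40 = 0.59

CI: (67.81, 68.99)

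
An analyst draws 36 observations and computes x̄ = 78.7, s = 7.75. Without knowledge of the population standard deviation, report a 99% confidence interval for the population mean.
(75.18, 82.22)

t-interval (σ unknown):
df = n - 1 = 35
t* = 2.724 for 99% confidence

Margin of error = t* · s/√n = 2.724 · 7.75/√36 = 3.52

CI: (75.18, 82.22)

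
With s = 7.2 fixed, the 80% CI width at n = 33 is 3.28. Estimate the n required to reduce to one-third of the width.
n ≈ 297

CI width ∝ 1/√n
To reduce width by factor 3, need √n to grow by 3 → need 3² = 9 times as many samples.

Current: n = 33, width = 3.28
New: n = 297, width ≈ 1.07

Width reduced by factor of 3.28/1.07 = 3.07.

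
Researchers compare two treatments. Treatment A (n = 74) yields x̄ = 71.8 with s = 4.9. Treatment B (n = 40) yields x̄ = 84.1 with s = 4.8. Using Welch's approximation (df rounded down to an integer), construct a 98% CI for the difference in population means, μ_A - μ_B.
(-14.55, -10.05)

Difference: x̄₁ - x̄₂ = -12.30
SE = √(s₁²/n₁ + s₂²/n₂) = √(4.9²/74 + 4.8²/40) = 0.9489
df = 81.50 → 81 (Welch–Satterthwaite, rounded down)
t* = 2.373

CI: -12.30 ± 2.373 · 0.9489 = -12.30 ± 2.25 = (-14.55, -10.05)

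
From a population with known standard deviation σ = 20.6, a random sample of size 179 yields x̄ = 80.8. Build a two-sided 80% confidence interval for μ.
(78.83, 82.77)

z-interval (σ known):
z* = 1.282 for 80% confidence

Margin of error = z* · σ/√n = 1.282 · 20.6/√179 = 1.97

CI: (80.8 - 1.97, 80.8 + 1.97) = (78.83, 82.77)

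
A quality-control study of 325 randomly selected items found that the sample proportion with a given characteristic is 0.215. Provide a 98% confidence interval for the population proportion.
(0.162, 0.268)

Proportion CI:
SE = √(p̂(1-p̂)/n) = √(0.215 · 0.785 / 325) = 0.02279

z* = 2.326
Margin = z* · SE = 2.326 · 0.02279 = 0.0530

CI: 0.215 ± 0.0530 = (0.162, 0.268)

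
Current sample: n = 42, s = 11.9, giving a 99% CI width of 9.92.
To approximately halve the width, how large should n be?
n ≈ 168

CI width ∝ 1/√n
To reduce width by factor 2, need √n to grow by 2 → need 2² = 4 times as many samples.

Current: n = 42, width = 9.92
New: n = 168, width ≈ 4.79

Width reduced by factor of 9.92/4.79 = 2.07.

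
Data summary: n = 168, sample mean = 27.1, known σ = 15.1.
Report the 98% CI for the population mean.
(24.39, 29.81)

z-interval (σ known):
z* = 2.326 for 98% confidence

Margin of error = z* · σ/√n = 2.326 · 15.1/√168 = 2.71

CI: (27.1 - 2.71, 27.1 + 2.71) = (24.39, 29.81)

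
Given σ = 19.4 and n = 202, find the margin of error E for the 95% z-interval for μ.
Margin of error = 2.68

Margin of error = z* · σ/√n
= 1.960 · 19.4/√202
= 1.960 · 19.4/14.2127
= 2.68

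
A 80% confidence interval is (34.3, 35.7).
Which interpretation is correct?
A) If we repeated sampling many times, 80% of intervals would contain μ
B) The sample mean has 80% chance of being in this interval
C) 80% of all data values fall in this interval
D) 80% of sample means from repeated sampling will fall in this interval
A

A) Correct — this is the frequentist long-run coverage interpretation.
B) Wrong — x̄ is observed and sits in the interval by construction.
C) Wrong — a CI is about the parameter μ, not individual data values.
D) Wrong — coverage applies to intervals containing μ, not to future x̄ values.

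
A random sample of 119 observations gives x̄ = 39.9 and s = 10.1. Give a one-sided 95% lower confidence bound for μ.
μ ≥ 38.36

Lower bound (one-sided):
t* = 1.658 (one-sided for 95%)
Lower bound = x̄ - t* · s/√n = 39.9 - 1.658 · 10.1/√119 = 38.36

We are 95% confident that μ ≥ 38.36.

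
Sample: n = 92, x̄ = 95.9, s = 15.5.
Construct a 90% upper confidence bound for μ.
μ ≤ 97.99

Upper bound (one-sided):
t* = 1.291 (one-sided for 90%)
Upper bound = x̄ + t* · s/√n = 95.9 + 1.291 · 15.5/√92 = 97.99

We are 90% confident that μ ≤ 97.99.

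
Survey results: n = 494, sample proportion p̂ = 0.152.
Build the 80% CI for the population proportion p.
(0.131, 0.173)

Proportion CI:
SE = √(p̂(1-p̂)/n) = √(0.152 · 0.848 / 494) = 0.01615

z* = 1.282
Margin = z* · SE = 1.282 · 0.01615 = 0.0207

CI: 0.152 ± 0.0207 = (0.131, 0.173)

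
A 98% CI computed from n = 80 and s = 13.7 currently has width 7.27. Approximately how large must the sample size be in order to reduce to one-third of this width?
n ≈ 720

CI width ∝ 1/√n
To reduce width by factor 3, need √n to grow by 3 → need 3² = 9 times as many samples.

Current: n = 80, width = 7.27
New: n = 720, width ≈ 2.38

Width reduced by factor of 7.27/2.38 = 3.05.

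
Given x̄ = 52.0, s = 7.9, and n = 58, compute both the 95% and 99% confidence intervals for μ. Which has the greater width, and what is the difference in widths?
99% CI is wider by 1.38

df = 57
95% CI: t* = 2.002, (49.92, 54.08), width = 2 · t* · s/√n = 4.15
99% CI: t* = 2.665, (49.24, 54.76), width = 2 · t* · s/√n = 5.53

The 99% CI is wider by 5.53 - 4.15 = 1.38.
Higher confidence requires a wider interval.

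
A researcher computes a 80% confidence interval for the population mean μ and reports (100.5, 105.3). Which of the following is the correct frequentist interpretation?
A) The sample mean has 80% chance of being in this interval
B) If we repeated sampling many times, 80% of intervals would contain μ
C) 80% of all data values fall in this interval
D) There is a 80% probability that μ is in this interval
B

A) Wrong — x̄ is observed and sits in the interval by construction.
B) Correct — this is the frequentist long-run coverage interpretation.
C) Wrong — a CI is about the parameter μ, not individual data values.
D) Wrong — μ is fixed; the randomness lives in the interval, not in μ.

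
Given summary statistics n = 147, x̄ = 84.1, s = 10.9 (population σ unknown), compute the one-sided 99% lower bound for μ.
μ ≥ 81.99

Lower bound (one-sided):
t* = 2.352 (one-sided for 99%)
Lower bound = x̄ - t* · s/√n = 84.1 - 2.352 · 10.9/√147 = 81.99

We are 99% confident that μ ≥ 81.99.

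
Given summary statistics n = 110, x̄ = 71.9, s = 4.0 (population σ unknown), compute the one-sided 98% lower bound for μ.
μ ≥ 71.11

Lower bound (one-sided):
t* = 2.079 (one-sided for 98%)
Lower bound = x̄ - t* · s/√n = 71.9 - 2.079 · 4.0/√110 = 71.11

We are 98% confident that μ ≥ 71.11.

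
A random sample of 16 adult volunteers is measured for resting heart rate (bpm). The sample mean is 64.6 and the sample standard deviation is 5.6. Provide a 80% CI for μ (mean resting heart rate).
(62.72, 66.48)

t-interval (σ unknown):
df = n - 1 = 15
t* = 1.341 for 80% confidence

Margin of error = t* · s/√n = 1.341 · 5.6/√16 = 1.88

CI: (62.72, 66.48)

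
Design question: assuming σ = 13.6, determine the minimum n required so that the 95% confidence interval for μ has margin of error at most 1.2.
n ≥ 494

For margin E ≤ 1.2:
n ≥ (z* · σ / E)²
n ≥ (1.960 · 13.6 / 1.2)²
n ≥ 493.43

Minimum n = 494 (rounding up)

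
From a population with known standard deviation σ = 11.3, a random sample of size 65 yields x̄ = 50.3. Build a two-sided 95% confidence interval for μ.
(47.55, 53.05)

z-interval (σ known):
z* = 1.960 for 95% confidence

Margin of error = z* · σ/√n = 1.960 · 11.3/√65 = 2.75

CI: (50.3 - 2.75, 50.3 + 2.75) = (47.55, 53.05)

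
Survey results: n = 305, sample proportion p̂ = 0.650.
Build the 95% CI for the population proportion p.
(0.596, 0.704)

Proportion CI:
SE = √(p̂(1-p̂)/n) = √(0.650 · 0.350 / 305) = 0.02731

z* = 1.960
Margin = z* · SE = 1.960 · 0.02731 = 0.0535

CI: 0.650 ± 0.0535 = (0.596, 0.704)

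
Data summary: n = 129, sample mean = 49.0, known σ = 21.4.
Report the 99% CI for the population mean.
(44.15, 53.85)

z-interval (σ known):
z* = 2.576 for 99% confidence

Margin of error = z* · σ/√n = 2.576 · 21.4/√129 = 4.85

CI: (49.0 - 4.85, 49.0 + 4.85) = (44.15, 53.85)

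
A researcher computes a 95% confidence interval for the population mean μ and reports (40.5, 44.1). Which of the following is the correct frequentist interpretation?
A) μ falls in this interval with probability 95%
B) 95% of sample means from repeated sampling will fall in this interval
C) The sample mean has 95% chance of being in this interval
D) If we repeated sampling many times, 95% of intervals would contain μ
D

A) Wrong — μ is fixed; the randomness lives in the interval, not in μ.
B) Wrong — coverage applies to intervals containing μ, not to future x̄ values.
C) Wrong — x̄ is observed and sits in the interval by construction.
D) Correct — this is the frequentist long-run coverage interpretation.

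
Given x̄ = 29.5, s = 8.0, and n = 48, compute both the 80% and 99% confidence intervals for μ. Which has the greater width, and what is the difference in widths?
99% CI is wider by 3.20

df = 47
80% CI: t* = 1.300, (28.00, 31.00), width = 2 · t* · s/√n = 3.00
99% CI: t* = 2.685, (26.40, 32.60), width = 2 · t* · s/√n = 6.20

The 99% CI is wider by 6.20 - 3.00 = 3.20.
Higher confidence requires a wider interval.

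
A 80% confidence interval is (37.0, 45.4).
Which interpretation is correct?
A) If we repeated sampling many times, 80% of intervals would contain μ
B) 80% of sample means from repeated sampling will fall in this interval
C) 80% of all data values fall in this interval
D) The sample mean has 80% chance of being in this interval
A

A) Correct — this is the frequentist long-run coverage interpretation.
B) Wrong — coverage applies to intervals containing μ, not to future x̄ values.
C) Wrong — a CI is about the parameter μ, not individual data values.
D) Wrong — x̄ is observed and sits in the interval by construction.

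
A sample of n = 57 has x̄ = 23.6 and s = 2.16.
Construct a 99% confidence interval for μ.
(22.84, 24.36)

t-interval (σ unknown):
df = n - 1 = 56
t* = 2.667 for 99% confidence

Margin of error = t* · s/√n = 2.667 · 2.16/√57 = 0.76

CI: (22.84, 24.36)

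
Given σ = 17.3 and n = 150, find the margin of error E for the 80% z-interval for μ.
Margin of error = 1.81

Margin of error = z* · σ/√n
= 1.282 · 17.3/√150
= 1.282 · 17.3/12.2474
= 1.81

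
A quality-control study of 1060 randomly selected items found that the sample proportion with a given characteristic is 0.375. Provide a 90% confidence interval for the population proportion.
(0.351, 0.399)

Proportion CI:
SE = √(p̂(1-p̂)/n) = √(0.375 · 0.625 / 1060) = 0.01487

z* = 1.645
Margin = z* · SE = 1.645 · 0.01487 = 0.0245

CI: 0.375 ± 0.0245 = (0.351, 0.399)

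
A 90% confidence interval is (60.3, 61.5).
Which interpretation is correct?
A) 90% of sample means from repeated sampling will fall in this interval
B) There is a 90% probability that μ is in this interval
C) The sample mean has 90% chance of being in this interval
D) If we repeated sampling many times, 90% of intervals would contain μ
D

A) Wrong — coverage applies to intervals containing μ, not to future x̄ values.
B) Wrong — μ is fixed; the randomness lives in the interval, not in μ.
C) Wrong — x̄ is observed and sits in the interval by construction.
D) Correct — this is the frequentist long-run coverage interpretation.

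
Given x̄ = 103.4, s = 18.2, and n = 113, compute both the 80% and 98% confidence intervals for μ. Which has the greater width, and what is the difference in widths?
98% CI is wider by 3.67

df = 112
80% CI: t* = 1.289, (101.19, 105.61), width = 2 · t* · s/√n = 4.41
98% CI: t* = 2.360, (99.36, 107.44), width = 2 · t* · s/√n = 8.08

The 98% CI is wider by 8.08 - 4.41 = 3.67.
Higher confidence requires a wider interval.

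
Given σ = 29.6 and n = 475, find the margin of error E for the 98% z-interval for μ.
Margin of error = 3.16

Margin of error = z* · σ/√n
= 2.326 · 29.6/√475
= 2.326 · 29.6/21.7945
= 3.16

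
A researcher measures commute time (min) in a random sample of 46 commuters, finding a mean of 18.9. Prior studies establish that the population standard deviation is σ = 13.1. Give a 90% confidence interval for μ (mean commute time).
(15.72, 22.08)

z-interval (σ known):
z* = 1.645 for 90% confidence

Margin of error = z* · σ/√n = 1.645 · 13.1/√46 = 3.18

CI: (18.9 - 3.18, 18.9 + 3.18) = (15.72, 22.08)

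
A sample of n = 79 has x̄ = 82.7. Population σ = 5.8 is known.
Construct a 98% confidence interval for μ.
(81.18, 84.22)

z-interval (σ known):
z* = 2.326 for 98% confidence

Margin of error = z* · σ/√n = 2.326 · 5.8/√79 = 1.52

CI: (82.7 - 1.52, 82.7 + 1.52) = (81.18, 84.22)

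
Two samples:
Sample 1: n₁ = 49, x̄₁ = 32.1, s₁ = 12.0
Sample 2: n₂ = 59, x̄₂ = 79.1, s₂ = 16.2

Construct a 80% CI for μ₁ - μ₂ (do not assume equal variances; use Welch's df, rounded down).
(-50.51, -43.49)

Difference: x̄₁ - x̄₂ = -47.00
SE = √(s₁²/n₁ + s₂²/n₂) = √(12.0²/49 + 16.2²/59) = 2.7179
df = 104.72 → 104 (Welch–Satterthwaite, rounded down)
t* = 1.290

CI: -47.00 ± 1.290 · 2.7179 = -47.00 ± 3.51 = (-50.51, -43.49)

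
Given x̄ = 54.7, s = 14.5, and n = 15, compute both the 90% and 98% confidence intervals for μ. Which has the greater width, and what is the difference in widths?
98% CI is wider by 6.46

df = 14
90% CI: t* = 1.761, (48.11, 61.29), width = 2 · t* · s/√n = 13.19
98% CI: t* = 2.624, (44.88, 64.52), width = 2 · t* · s/√n = 19.65

The 98% CI is wider by 19.65 - 13.19 = 6.46.
Higher confidence requires a wider interval.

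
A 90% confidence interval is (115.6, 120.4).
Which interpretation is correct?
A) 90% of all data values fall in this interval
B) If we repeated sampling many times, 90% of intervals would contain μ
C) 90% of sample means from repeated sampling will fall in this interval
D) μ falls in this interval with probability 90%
B

A) Wrong — a CI is about the parameter μ, not individual data values.
B) Correct — this is the frequentist long-run coverage interpretation.
C) Wrong — coverage applies to intervals containing μ, not to future x̄ values.
D) Wrong — μ is fixed; the randomness lives in the interval, not in μ.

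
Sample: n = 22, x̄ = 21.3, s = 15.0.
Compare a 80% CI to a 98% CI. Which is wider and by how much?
98% CI is wider by 7.65

df = 21
80% CI: t* = 1.323, (17.07, 25.53), width = 2 · t* · s/√n = 8.46
98% CI: t* = 2.518, (13.25, 29.35), width = 2 · t* · s/√n = 16.11

The 98% CI is wider by 16.11 - 8.46 = 7.65.
Higher confidence requires a wider interval.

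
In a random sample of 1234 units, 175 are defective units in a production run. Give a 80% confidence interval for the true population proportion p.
(0.129, 0.155)

Proportion CI:
p̂ = 175/1234 = 0.14182
SE = √(p̂(1-p̂)/n) = √(0.14182 · 0.85818 / 1234) = 0.00993

z* = 1.282
Margin = z* · SE = 1.282 · 0.00993 = 0.0127

CI: 0.14182 ± 0.0127 = (0.129, 0.155)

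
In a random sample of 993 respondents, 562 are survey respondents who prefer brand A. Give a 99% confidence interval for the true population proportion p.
(0.525, 0.606)

Proportion CI:
p̂ = 562/993 = 0.56596
SE = √(p̂(1-p̂)/n) = √(0.56596 · 0.43404 / 993) = 0.01573

z* = 2.576
Margin = z* · SE = 2.576 · 0.01573 = 0.0405

CI: 0.56596 ± 0.0405 = (0.525, 0.606)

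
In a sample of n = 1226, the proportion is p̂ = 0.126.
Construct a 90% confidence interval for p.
(0.110, 0.142)

Proportion CI:
SE = √(p̂(1-p̂)/n) = √(0.126 · 0.874 / 1226) = 0.00948

z* = 1.645
Margin = z* · SE = 1.645 · 0.00948 = 0.0156

CI: 0.126 ± 0.0156 = (0.110, 0.142)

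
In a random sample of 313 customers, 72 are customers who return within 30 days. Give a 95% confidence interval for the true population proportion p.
(0.183, 0.277)

Proportion CI:
p̂ = 72/313 = 0.23003
SE = √(p̂(1-p̂)/n) = √(0.23003 · 0.76997 / 313) = 0.02379

z* = 1.960
Margin = z* · SE = 1.960 · 0.02379 = 0.0466

CI: 0.23003 ± 0.0466 = (0.183, 0.277)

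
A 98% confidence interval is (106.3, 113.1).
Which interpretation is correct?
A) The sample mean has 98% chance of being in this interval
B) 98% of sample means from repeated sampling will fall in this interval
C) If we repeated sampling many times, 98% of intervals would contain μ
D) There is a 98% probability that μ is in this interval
C

A) Wrong — x̄ is observed and sits in the interval by construction.
B) Wrong — coverage applies to intervals containing μ, not to future x̄ values.
C) Correct — this is the frequentist long-run coverage interpretation.
D) Wrong — μ is fixed; the randomness lives in the interval, not in μ.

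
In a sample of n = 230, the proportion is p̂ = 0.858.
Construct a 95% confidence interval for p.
(0.813, 0.903)

Proportion CI:
SE = √(p̂(1-p̂)/n) = √(0.858 · 0.142 / 230) = 0.02302

z* = 1.960
Margin = z* · SE = 1.960 · 0.02302 = 0.0451

CI: 0.858 ± 0.0451 = (0.813, 0.903)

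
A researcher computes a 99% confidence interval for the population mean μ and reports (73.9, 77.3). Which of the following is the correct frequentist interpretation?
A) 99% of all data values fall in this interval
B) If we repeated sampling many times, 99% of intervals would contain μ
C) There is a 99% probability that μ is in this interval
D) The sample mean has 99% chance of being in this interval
B

A) Wrong — a CI is about the parameter μ, not individual data values.
B) Correct — this is the frequentist long-run coverage interpretation.
C) Wrong — μ is fixed; the randomness lives in the interval, not in μ.
D) Wrong — x̄ is observed and sits in the interval by construction.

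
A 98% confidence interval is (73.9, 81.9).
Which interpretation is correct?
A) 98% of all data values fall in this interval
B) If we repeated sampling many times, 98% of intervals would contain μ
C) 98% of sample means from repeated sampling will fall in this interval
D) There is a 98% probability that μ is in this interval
B

A) Wrong — a CI is about the parameter μ, not individual data values.
B) Correct — this is the frequentist long-run coverage interpretation.
C) Wrong — coverage applies to intervals containing μ, not to future x̄ values.
D) Wrong — μ is fixed; the randomness lives in the interval, not in μ.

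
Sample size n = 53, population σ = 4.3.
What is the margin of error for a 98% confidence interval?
Margin of error = 1.37

Margin of error = z* · σ/√n
= 2.326 · 4.3/√53
= 2.326 · 4.3/7.2801
= 1.37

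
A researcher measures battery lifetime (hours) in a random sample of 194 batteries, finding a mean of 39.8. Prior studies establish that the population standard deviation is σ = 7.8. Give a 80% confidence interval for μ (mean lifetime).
(39.08, 40.52)

z-interval (σ known):
z* = 1.282 for 80% confidence

Margin of error = z* · σ/√n = 1.282 · 7.8/√194 = 0.72

CI: (39.8 - 0.72, 39.8 + 0.72) = (39.08, 40.52)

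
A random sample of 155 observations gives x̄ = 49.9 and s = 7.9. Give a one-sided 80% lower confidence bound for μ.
μ ≥ 49.36

Lower bound (one-sided):
t* = 0.844 (one-sided for 80%)
Lower bound = x̄ - t* · s/√n = 49.9 - 0.844 · 7.9/√155 = 49.36

We are 80% confident that μ ≥ 49.36.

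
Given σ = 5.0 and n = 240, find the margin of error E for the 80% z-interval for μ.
Margin of error = 0.41

Margin of error = z* · σ/√n
= 1.282 · 5.0/√240
= 1.282 · 5.0/15.4919
= 0.41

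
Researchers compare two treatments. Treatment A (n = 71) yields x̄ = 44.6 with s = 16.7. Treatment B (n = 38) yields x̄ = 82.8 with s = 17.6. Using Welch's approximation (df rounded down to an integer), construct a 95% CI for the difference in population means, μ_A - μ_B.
(-45.13, -31.27)

Difference: x̄₁ - x̄₂ = -38.20
SE = √(s₁²/n₁ + s₂²/n₂) = √(16.7²/71 + 17.6²/38) = 3.4756
df = 72.37 → 72 (Welch–Satterthwaite, rounded down)
t* = 1.993

CI: -38.20 ± 1.993 · 3.4756 = -38.20 ± 6.93 = (-45.13, -31.27)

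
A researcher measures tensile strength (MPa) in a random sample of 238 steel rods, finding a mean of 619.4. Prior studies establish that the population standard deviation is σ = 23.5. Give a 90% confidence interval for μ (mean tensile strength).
(616.89, 621.91)

z-interval (σ known):
z* = 1.645 for 90% confidence

Margin of error = z* · σ/√n = 1.645 · 23.5/√238 = 2.51

CI: (619.4 - 2.51, 619.4 + 2.51) = (616.89, 621.91)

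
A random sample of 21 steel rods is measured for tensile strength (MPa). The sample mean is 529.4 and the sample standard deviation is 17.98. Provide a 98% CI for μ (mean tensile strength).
(519.48, 539.32)

t-interval (σ unknown):
df = n - 1 = 20
t* = 2.528 for 98% confidence

Margin of error = t* · s/√n = 2.528 · 17.98/√21 = 9.92

CI: (519.48, 539.32)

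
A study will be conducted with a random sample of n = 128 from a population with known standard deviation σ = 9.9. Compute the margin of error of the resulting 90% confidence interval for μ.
Margin of error = 1.44

Margin of error = z* · σ/√n
= 1.645 · 9.9/√128
= 1.645 · 9.9/11.3137
= 1.44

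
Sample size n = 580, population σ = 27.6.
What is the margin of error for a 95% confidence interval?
Margin of error = 2.25

Margin of error = z* · σ/√n
= 1.960 · 27.6/√580
= 1.960 · 27.6/24.0832
= 2.25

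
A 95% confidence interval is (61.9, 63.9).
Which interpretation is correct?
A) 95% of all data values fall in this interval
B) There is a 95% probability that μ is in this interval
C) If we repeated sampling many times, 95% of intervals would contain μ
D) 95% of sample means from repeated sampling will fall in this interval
C

A) Wrong — a CI is about the parameter μ, not individual data values.
B) Wrong — μ is fixed; the randomness lives in the interval, not in μ.
C) Correct — this is the frequentist long-run coverage interpretation.
D) Wrong — coverage applies to intervals containing μ, not to future x̄ values.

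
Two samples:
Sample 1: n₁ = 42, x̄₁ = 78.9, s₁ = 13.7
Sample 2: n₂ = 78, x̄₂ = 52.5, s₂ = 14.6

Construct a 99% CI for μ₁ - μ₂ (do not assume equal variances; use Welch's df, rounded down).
(19.33, 33.47)

Difference: x̄₁ - x̄₂ = 26.40
SE = √(s₁²/n₁ + s₂²/n₂) = √(13.7²/42 + 14.6²/78) = 2.6836
df = 88.80 → 88 (Welch–Satterthwaite, rounded down)
t* = 2.633

CI: 26.40 ± 2.633 · 2.6836 = 26.40 ± 7.07 = (19.33, 33.47)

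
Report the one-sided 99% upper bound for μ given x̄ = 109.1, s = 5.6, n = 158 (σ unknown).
μ ≤ 110.15

Upper bound (one-sided):
t* = 2.350 (one-sided for 99%)
Upper bound = x̄ + t* · s/√n = 109.1 + 2.350 · 5.6/√158 = 110.15

We are 99% confident that μ ≤ 110.15.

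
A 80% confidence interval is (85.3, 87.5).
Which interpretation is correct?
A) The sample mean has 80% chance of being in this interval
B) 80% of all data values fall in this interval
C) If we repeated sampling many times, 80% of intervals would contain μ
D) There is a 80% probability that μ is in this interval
C

A) Wrong — x̄ is observed and sits in the interval by construction.
B) Wrong — a CI is about the parameter μ, not individual data values.
C) Correct — this is the frequentist long-run coverage interpretation.
D) Wrong — μ is fixed; the randomness lives in the interval, not in μ.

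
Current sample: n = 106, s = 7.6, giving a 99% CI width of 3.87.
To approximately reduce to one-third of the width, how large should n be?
n ≈ 954

CI width ∝ 1/√n
To reduce width by factor 3, need √n to grow by 3 → need 3² = 9 times as many samples.

Current: n = 106, width = 3.87
New: n = 954, width ≈ 1.27

Width reduced by factor of 3.87/1.27 = 3.05.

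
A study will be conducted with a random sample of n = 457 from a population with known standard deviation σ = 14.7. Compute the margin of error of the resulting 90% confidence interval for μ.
Margin of error = 1.13

Margin of error = z* · σ/√n
= 1.645 · 14.7/√457
= 1.645 · 14.7/21.3776
= 1.13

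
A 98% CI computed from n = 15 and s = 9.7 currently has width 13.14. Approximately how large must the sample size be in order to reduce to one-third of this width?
n ≈ 135

CI width ∝ 1/√n
To reduce width by factor 3, need √n to grow by 3 → need 3² = 9 times as many samples.

Current: n = 15, width = 13.14
New: n = 135, width ≈ 3.93

Width reduced by factor of 13.14/3.93 = 3.34.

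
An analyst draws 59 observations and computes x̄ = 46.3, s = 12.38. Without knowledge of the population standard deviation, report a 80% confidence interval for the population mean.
(44.21, 48.39)

t-interval (σ unknown):
df = n - 1 = 58
t* = 1.296 for 80% confidence

Margin of error = t* · s/√n = 1.296 · 12.38/√59 = 2.09

CI: (44.21, 48.39)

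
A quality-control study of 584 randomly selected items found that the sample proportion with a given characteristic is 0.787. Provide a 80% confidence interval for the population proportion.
(0.765, 0.809)

Proportion CI:
SE = √(p̂(1-p̂)/n) = √(0.787 · 0.213 / 584) = 0.01694

z* = 1.282
Margin = z* · SE = 1.282 · 0.01694 = 0.0217

CI: 0.787 ± 0.0217 = (0.765, 0.809)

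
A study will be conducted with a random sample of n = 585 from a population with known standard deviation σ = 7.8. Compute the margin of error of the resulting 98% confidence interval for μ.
Margin of error = 0.75

Margin of error = z* · σ/√n
= 2.326 · 7.8/√585
= 2.326 · 7.8/24.1868
= 0.75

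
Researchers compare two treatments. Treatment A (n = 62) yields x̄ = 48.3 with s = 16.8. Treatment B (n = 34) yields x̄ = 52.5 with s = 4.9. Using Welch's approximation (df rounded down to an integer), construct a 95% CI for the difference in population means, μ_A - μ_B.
(-8.77, 0.37)

Difference: x̄₁ - x̄₂ = -4.20
SE = √(s₁²/n₁ + s₂²/n₂) = √(16.8²/62 + 4.9²/34) = 2.2931
df = 77.93 → 77 (Welch–Satterthwaite, rounded down)
t* = 1.991

CI: -4.20 ± 1.991 · 2.2931 = -4.20 ± 4.57 = (-8.77, 0.37)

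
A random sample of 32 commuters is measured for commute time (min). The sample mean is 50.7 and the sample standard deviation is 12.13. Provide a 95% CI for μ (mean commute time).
(46.33, 55.07)

t-interval (σ unknown):
df = n - 1 = 31
t* = 2.040 for 95% confidence

Margin of error = t* · s/√n = 2.040 · 12.13/√32 = 4.37

CI: (46.33, 55.07)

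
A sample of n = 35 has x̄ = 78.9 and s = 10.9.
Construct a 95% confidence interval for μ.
(75.16, 82.64)

t-interval (σ unknown):
df = n - 1 = 34
t* = 2.032 for 95% confidence

Margin of error = t* · s/√n = 2.032 · 10.9/√35 = 3.74

CI: (75.16, 82.64)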